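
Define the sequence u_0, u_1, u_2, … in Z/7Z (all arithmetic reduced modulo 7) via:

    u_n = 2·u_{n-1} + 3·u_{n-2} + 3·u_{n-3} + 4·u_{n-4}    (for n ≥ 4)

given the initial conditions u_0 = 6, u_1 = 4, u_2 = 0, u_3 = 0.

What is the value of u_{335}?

u_4 = 2·0 + 3·0 + 3·4 + 4·6 = 1
u_5 = 2·1 + 3·0 + 3·0 + 4·4 = 4
u_6 = 2·4 + 3·1 + 3·0 + 4·0 = 4
u_7 = 2·4 + 3·4 + 3·1 + 4·0 = 2
u_8 = 2·2 + 3·4 + 3·4 + 4·1 = 4
u_9 = 2·4 + 3·2 + 3·4 + 4·4 = 0
u_10 = 2·0 + 3·4 + 3·2 + 4·4 = 6
u_11 = 2·6 + 3·0 + 3·4 + 4·2 = 4
u_12 = 2·4 + 3·6 + 3·0 + 4·4 = 0
u_13 = 2·0 + 3·4 + 3·6 + 4·0 = 2
u_14 = 2·2 + 3·0 + 3·4 + 4·6 = 5
u_15 = 2·5 + 3·2 + 3·0 + 4·4 = 4
u_16 = 2·4 + 3·5 + 3·2 + 4·0 = 1
u_17 = 2·1 + 3·4 + 3·5 + 4·2 = 2
u_18 = 2·2 + 3·1 + 3·4 + 4·5 = 4
u_19 = 2·4 + 3·2 + 3·1 + 4·4 = 5
u_20 = 2·5 + 3·4 + 3·2 + 4·1 = 4
u_21 = 2·4 + 3·5 + 3·4 + 4·2 = 1
u_22 = 2·1 + 3·4 + 3·5 + 4·4 = 3
u_23 = 2·3 + 3·1 + 3·4 + 4·5 = 6
u_24 = 2·6 + 3·3 + 3·1 + 4·4 = 5
u_25 = 2·5 + 3·6 + 3·3 + 4·1 = 6
u_26 = 2·6 + 3·5 + 3·6 + 4·3 = 1
u_27 = 2·1 + 3·6 + 3·5 + 4·6 = 3
u_28 = 2·3 + 3·1 + 3·6 + 4·5 = 5
u_29 = 2·5 + 3·3 + 3·1 + 4·6 = 4
u_30 = 2·4 + 3·5 + 3·3 + 4·1 = 1
u_31 = 2·1 + 3·4 + 3·5 + 4·3 = 6
u_32 = 2·6 + 3·1 + 3·4 + 4·5 = 5
u_33 = 2·5 + 3·6 + 3·1 + 4·4 = 5
u_34 = 2·5 + 3·5 + 3·6 + 4·1 = 5
u_35 = 2·5 + 3·5 + 3·5 + 4·6 = 1
u_36 = 2·1 + 3·5 + 3·5 + 4·5 = 3
u_37 = 2·3 + 3·1 + 3·5 + 4·5 = 2
u_38 = 2·2 + 3·3 + 3·1 + 4·5 = 1
u_39 = 2·1 + 3·2 + 3·3 + 4·1 = 0
u_40 = 2·0 + 3·1 + 3·2 + 4·3 = 0
u_41 = 2·0 + 3·0 + 3·1 + 4·2 = 4
u_42 = 2·4 + 3·0 + 3·0 + 4·1 = 5
u_43 = 2·5 + 3·4 + 3·0 + 4·0 = 1
u_44 = 2·1 + 3·5 + 3·4 + 4·0 = 1
u_45 = 2·1 + 3·1 + 3·5 + 4·4 = 1
u_46 = 2·1 + 3·1 + 3·1 + 4·5 = 0
u_47 = 2·0 + 3·1 + 3·1 + 4·1 = 3
u_48 = 2·3 + 3·0 + 3·1 + 4·1 = 6
u_49 = 2·6 + 3·3 + 3·0 + 4·1 = 4
u_50 = 2·4 + 3·6 + 3·3 + 4·0 = 0
u_51 = 2·0 + 3·4 + 3·6 + 4·3 = 0
(u_48, u_49, u_50, u_51) = (6, 4, 0, 0) = (u_0, u_1, u_2, u_3), so the sequence has period 48.
335 ≡ 47 (mod 48), hence u_335 = u_47 = 3.

3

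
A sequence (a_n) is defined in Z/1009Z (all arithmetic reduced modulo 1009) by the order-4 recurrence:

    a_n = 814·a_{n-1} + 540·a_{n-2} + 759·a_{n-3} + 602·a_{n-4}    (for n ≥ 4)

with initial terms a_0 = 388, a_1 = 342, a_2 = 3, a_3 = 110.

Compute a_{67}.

a_4 = 814·110 + 540·3 + 759·342 + 602·388 = 103
a_5 = 814·103 + 540·110 + 759·3 + 602·342 = 271
a_6 = 814·271 + 540·103 + 759·110 + 602·3 = 288
a_7 = 814·288 + 540·271 + 759·103 + 602·110 = 489
a_8 = 814·489 + 540·288 + 759·271 + 602·103 = 944
a_9 = 814·944 + 540·489 + 759·288 + 602·271 = 601
a_10 = 814·601 + 540·944 + 759·489 + 602·288 = 740
a_11 = 814·740 + 540·601 + 759·944 + 602·489 = 494
a_12 = 814·494 + 540·740 + 759·601 + 602·944 = 882
a_13 = 814·882 + 540·494 + 759·740 + 602·601 = 151
a_14 = 814·151 + 540·882 + 759·494 + 602·740 = 966
a_15 = 814·966 + 540·151 + 759·882 + 602·494 = 328
a_16 = 814·328 + 540·966 + 759·151 + 602·882 = 416
a_17 = 814·416 + 540·328 + 759·966 + 602·151 = 897
a_18 = 814·897 + 540·416 + 759·328 + 602·966 = 361
a_19 = 814·361 + 540·897 + 759·416 + 602·328 = 923
a_20 = 814·923 + 540·361 + 759·897 + 602·416 = 777
a_21 = 814·777 + 540·923 + 759·361 + 602·897 = 548
a_22 = 814·548 + 540·777 + 759·923 + 602·361 = 628
a_23 = 814·628 + 540·548 + 759·777 + 602·923 = 86
a_24 = 814·86 + 540·628 + 759·548 + 602·777 = 281
a_25 = 814·281 + 540·86 + 759·628 + 602·548 = 74
a_26 = 814·74 + 540·281 + 759·86 + 602·628 = 465
a_27 = 814·465 + 540·74 + 759·281 + 602·86 = 428
a_28 = 814·428 + 540·465 + 759·74 + 602·281 = 467
a_29 = 814·467 + 540·428 + 759·465 + 602·74 = 750
a_30 = 814·750 + 540·467 + 759·428 + 602·465 = 376
a_31 = 814·376 + 540·750 + 759·467 + 602·428 = 374
a_32 = 814·374 + 540·376 + 759·750 + 602·467 = 755
a_33 = 814·755 + 540·374 + 759·376 + 602·750 = 563
a_34 = 814·563 + 540·755 + 759·374 + 602·376 = 933
a_35 = 814·933 + 540·563 + 759·755 + 602·374 = 70
a_36 = 814·70 + 540·933 + 759·563 + 602·755 = 766
a_37 = 814·766 + 540·70 + 759·933 + 602·563 = 160
a_38 = 814·160 + 540·766 + 759·70 + 602·933 = 344
a_39 = 814·344 + 540·160 + 759·766 + 602·70 = 121
a_40 = 814·121 + 540·344 + 759·160 + 602·766 = 95
a_41 = 814·95 + 540·121 + 759·344 + 602·160 = 631
a_42 = 814·631 + 540·95 + 759·121 + 602·344 = 157
a_43 = 814·157 + 540·631 + 759·95 + 602·121 = 13
a_44 = 814·13 + 540·157 + 759·631 + 602·95 = 856
a_45 = 814·856 + 540·13 + 759·157 + 602·631 = 101
a_46 = 814·101 + 540·856 + 759·13 + 602·157 = 48
a_47 = 814·48 + 540·101 + 759·856 + 602·13 = 446
a_48 = 814·446 + 540·48 + 759·101 + 602·856 = 187
a_49 = 814·187 + 540·446 + 759·48 + 602·101 = 927
a_50 = 814·927 + 540·187 + 759·446 + 602·48 = 60
a_51 = 814·60 + 540·927 + 759·187 + 602·446 = 286
a_52 = 814·286 + 540·60 + 759·927 + 602·187 = 732
a_53 = 814·732 + 540·286 + 759·60 + 602·927 = 813
a_54 = 814·813 + 540·732 + 759·286 + 602·60 = 574
a_55 = 814·574 + 540·813 + 759·732 + 602·286 = 445
a_56 = 814·445 + 540·574 + 759·813 + 602·732 = 495
a_57 = 814·495 + 540·445 + 759·574 + 602·813 = 336
a_58 = 814·336 + 540·495 + 759·445 + 602·574 = 190
a_59 = 814·190 + 540·336 + 759·495 + 602·445 = 965
a_60 = 814·965 + 540·190 + 759·336 + 602·495 = 272
a_61 = 814·272 + 540·965 + 759·190 + 602·336 = 279
a_62 = 814·279 + 540·272 + 759·965 + 602·190 = 920
a_63 = 814·920 + 540·279 + 759·272 + 602·965 = 879
a_64 = 814·879 + 540·920 + 759·279 + 602·272 = 654
a_65 = 814·654 + 540·879 + 759·920 + 602·279 = 550
a_66 = 814·550 + 540·654 + 759·879 + 602·920 = 834
a_67 = 814·834 + 540·550 + 759·654 + 602·879 = 573

573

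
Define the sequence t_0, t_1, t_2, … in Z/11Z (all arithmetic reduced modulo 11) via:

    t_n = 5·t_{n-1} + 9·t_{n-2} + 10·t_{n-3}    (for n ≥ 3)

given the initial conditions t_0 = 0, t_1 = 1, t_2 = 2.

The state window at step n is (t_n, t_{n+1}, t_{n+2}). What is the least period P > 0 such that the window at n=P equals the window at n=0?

10

n=0: window = (0, 1, 2)
n=1: window = (1, 2, 8)
n=2: window = (2, 8, 2)
n=3: window = (8, 2, 3)
n=4: window = (2, 3, 3)
n=5: window = (3, 3, 7)
n=6: window = (3, 7, 4)
n=7: window = (7, 4, 3)
n=8: window = (4, 3, 0)
n=9: window = (3, 0, 1)
n=10: window = (0, 1, 2)
window at n=10 equals window at n=0 → period = 10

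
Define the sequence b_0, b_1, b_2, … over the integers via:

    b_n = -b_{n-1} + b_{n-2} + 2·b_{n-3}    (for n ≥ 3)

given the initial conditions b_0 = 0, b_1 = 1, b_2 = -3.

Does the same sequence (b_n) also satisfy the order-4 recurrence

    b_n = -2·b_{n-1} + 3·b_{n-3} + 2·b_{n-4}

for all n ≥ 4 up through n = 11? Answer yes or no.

Terms b_0..b_11: 0, 1, -3, 4, -5, 3, 0, -7, 13, -20, 19, -13
n=4: candidate gives -5, actual b_4 = -5 ✓
n=5: candidate gives 3, actual b_5 = 3 ✓
n=6: candidate gives 0, actual b_6 = 0 ✓
n=7: candidate gives -7, actual b_7 = -7 ✓
n=8: candidate gives 13, actual b_8 = 13 ✓
n=9: candidate gives -20, actual b_9 = -20 ✓
n=10: candidate gives 19, actual b_10 = 19 ✓
n=11: candidate gives -13, actual b_11 = -13 ✓

yes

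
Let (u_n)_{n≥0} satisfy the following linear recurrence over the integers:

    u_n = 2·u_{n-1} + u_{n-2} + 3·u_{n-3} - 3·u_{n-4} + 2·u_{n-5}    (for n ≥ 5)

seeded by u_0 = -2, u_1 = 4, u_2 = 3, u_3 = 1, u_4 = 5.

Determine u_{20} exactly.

u_5 = 2·5 + 1·1 + 3·3 + -3·4 + 2·-2 = 4
u_6 = 2·4 + 1·5 + 3·1 + -3·3 + 2·4 = 15
u_7 = 2·15 + 1·4 + 3·5 + -3·1 + 2·3 = 52
u_8 = 2·52 + 1·15 + 3·4 + -3·5 + 2·1 = 118
u_9 = 2·118 + 1·52 + 3·15 + -3·4 + 2·5 = 331
u_10 = 2·331 + 1·118 + 3·52 + -3·15 + 2·4 = 899
u_11 = 2·899 + 1·331 + 3·118 + -3·52 + 2·15 = 2357
u_12 = 2·2357 + 1·899 + 3·331 + -3·118 + 2·52 = 6356
u_13 = 2·6356 + 1·2357 + 3·899 + -3·331 + 2·118 = 17009
u_14 = 2·17009 + 1·6356 + 3·2357 + -3·899 + 2·331 = 45410
u_15 = 2·45410 + 1·17009 + 3·6356 + -3·2357 + 2·899 = 121624
u_16 = 2·121624 + 1·45410 + 3·17009 + -3·6356 + 2·2357 = 325331
u_17 = 2·325331 + 1·121624 + 3·45410 + -3·17009 + 2·6356 = 870201
u_18 = 2·870201 + 1·325331 + 3·121624 + -3·45410 + 2·17009 = 2328393
u_19 = 2·2328393 + 1·870201 + 3·325331 + -3·121624 + 2·45410 = 6228928
u_20 = 2·6228928 + 1·2328393 + 3·870201 + -3·325331 + 2·121624 = 16664107

16664107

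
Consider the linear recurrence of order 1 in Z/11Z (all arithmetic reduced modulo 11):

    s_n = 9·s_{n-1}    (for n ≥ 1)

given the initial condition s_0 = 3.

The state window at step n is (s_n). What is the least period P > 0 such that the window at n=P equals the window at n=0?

n=0: window = (3)
n=1: window = (5)
n=2: window = (1)
n=3: window = (9)
n=4: window = (4)
n=5: window = (3)
window at n=5 equals window at n=0 → period = 5

5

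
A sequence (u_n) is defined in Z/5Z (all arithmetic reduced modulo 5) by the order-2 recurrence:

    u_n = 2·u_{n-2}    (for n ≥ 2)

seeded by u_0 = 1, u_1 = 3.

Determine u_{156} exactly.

u_2 = 0·3 + 2·1 = 2
u_3 = 0·2 + 2·3 = 1
u_4 = 0·1 + 2·2 = 4
u_5 = 0·4 + 2·1 = 2
u_6 = 0·2 + 2·4 = 3
u_7 = 0·3 + 2·2 = 4
u_8 = 0·4 + 2·3 = 1
u_9 = 0·1 + 2·4 = 3
(u_8, u_9) = (1, 3) = (u_0, u_1), so the sequence has period 8.
156 ≡ 4 (mod 8), hence u_156 = u_4 = 4.

4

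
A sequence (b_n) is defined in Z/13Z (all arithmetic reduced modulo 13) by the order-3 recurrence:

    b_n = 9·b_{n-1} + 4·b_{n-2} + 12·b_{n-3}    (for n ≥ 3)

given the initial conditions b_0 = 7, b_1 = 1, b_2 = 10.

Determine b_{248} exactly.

6

b_3 = 9·10 + 4·1 + 12·7 = 9
b_4 = 9·9 + 4·10 + 12·1 = 3
b_5 = 9·3 + 4·9 + 12·10 = 1
b_6 = 9·1 + 4·3 + 12·9 = 12
b_7 = 9·12 + 4·1 + 12·3 = 5
b_8 = 9·5 + 4·12 + 12·1 = 1
b_9 = 9·1 + 4·5 + 12·12 = 4
b_10 = 9·4 + 4·1 + 12·5 = 9
b_11 = 9·9 + 4·4 + 12·1 = 5
b_12 = 9·5 + 4·9 + 12·4 = 12
b_13 = 9·12 + 4·5 + 12·9 = 2
b_14 = 9·2 + 4·12 + 12·5 = 9
b_15 = 9·9 + 4·2 + 12·12 = 12
b_16 = 9·12 + 4·9 + 12·2 = 12
b_17 = 9·12 + 4·12 + 12·9 = 4
b_18 = 9·4 + 4·12 + 12·12 = 7
b_19 = 9·7 + 4·4 + 12·12 = 2
b_20 = 9·2 + 4·7 + 12·4 = 3
b_21 = 9·3 + 4·2 + 12·7 = 2
b_22 = 9·2 + 4·3 + 12·2 = 2
b_23 = 9·2 + 4·2 + 12·3 = 10
b_24 = 9·10 + 4·2 + 12·2 = 5
b_25 = 9·5 + 4·10 + 12·2 = 5
b_26 = 9·5 + 4·5 + 12·10 = 3
b_27 = 9·3 + 4·5 + 12·5 = 3
b_28 = 9·3 + 4·3 + 12·5 = 8
b_29 = 9·8 + 4·3 + 12·3 = 3
b_30 = 9·3 + 4·8 + 12·3 = 4
b_31 = 9·4 + 4·3 + 12·8 = 1
b_32 = 9·1 + 4·4 + 12·3 = 9
b_33 = 9·9 + 4·1 + 12·4 = 3
b_34 = 9·3 + 4·9 + 12·1 = 10
b_35 = 9·10 + 4·3 + 12·9 = 2
b_36 = 9·2 + 4·10 + 12·3 = 3
b_37 = 9·3 + 4·2 + 12·10 = 12
b_38 = 9·12 + 4·3 + 12·2 = 1
b_39 = 9·1 + 4·12 + 12·3 = 2
b_40 = 9·2 + 4·1 + 12·12 = 10
b_41 = 9·10 + 4·2 + 12·1 = 6
b_42 = 9·6 + 4·10 + 12·2 = 1
b_43 = 9·1 + 4·6 + 12·10 = 10
b_44 = 9·10 + 4·1 + 12·6 = 10
b_45 = 9·10 + 4·10 + 12·1 = 12
b_46 = 9·12 + 4·10 + 12·10 = 8
b_47 = 9·8 + 4·12 + 12·10 = 6
b_48 = 9·6 + 4·8 + 12·12 = 9
b_49 = 9·9 + 4·6 + 12·8 = 6
b_50 = 9·6 + 4·9 + 12·6 = 6
b_51 = 9·6 + 4·6 + 12·9 = 4
b_52 = 9·4 + 4·6 + 12·6 = 2
b_53 = 9·2 + 4·4 + 12·6 = 2
b_54 = 9·2 + 4·2 + 12·4 = 9
b_55 = 9·9 + 4·2 + 12·2 = 9
b_56 = 9·9 + 4·9 + 12·2 = 11
b_57 = 9·11 + 4·9 + 12·9 = 9
b_58 = 9·9 + 4·11 + 12·9 = 12
b_59 = 9·12 + 4·9 + 12·11 = 3
b_60 = 9·3 + 4·12 + 12·9 = 1
b_61 = 9·1 + 4·3 + 12·12 = 9
b_62 = 9·9 + 4·1 + 12·3 = 4
b_63 = 9·4 + 4·9 + 12·1 = 6
b_64 = 9·6 + 4·4 + 12·9 = 9
b_65 = 9·9 + 4·6 + 12·4 = 10
b_66 = 9·10 + 4·9 + 12·6 = 3
b_67 = 9·3 + 4·10 + 12·9 = 6
b_68 = 9·6 + 4·3 + 12·10 = 4
b_69 = 9·4 + 4·6 + 12·3 = 5
b_70 = 9·5 + 4·4 + 12·6 = 3
b_71 = 9·3 + 4·5 + 12·4 = 4
b_72 = 9·4 + 4·3 + 12·5 = 4
b_73 = 9·4 + 4·4 + 12·3 = 10
b_74 = 9·10 + 4·4 + 12·4 = 11
b_75 = 9·11 + 4·10 + 12·4 = 5
b_76 = 9·5 + 4·11 + 12·10 = 1
b_77 = 9·1 + 4·5 + 12·11 = 5
b_78 = 9·5 + 4·1 + 12·5 = 5
b_79 = 9·5 + 4·5 + 12·1 = 12
b_80 = 9·12 + 4·5 + 12·5 = 6
b_81 = 9·6 + 4·12 + 12·5 = 6
b_82 = 9·6 + 4·6 + 12·12 = 1
b_83 = 9·1 + 4·6 + 12·6 = 1
b_84 = 9·1 + 4·1 + 12·6 = 7
b_85 = 9·7 + 4·1 + 12·1 = 1
b_86 = 9·1 + 4·7 + 12·1 = 10
(b_84, b_85, b_86) = (7, 1, 10) = (b_0, b_1, b_2), so the sequence has period 84.
248 ≡ 80 (mod 84), hence b_248 = b_80 = 6.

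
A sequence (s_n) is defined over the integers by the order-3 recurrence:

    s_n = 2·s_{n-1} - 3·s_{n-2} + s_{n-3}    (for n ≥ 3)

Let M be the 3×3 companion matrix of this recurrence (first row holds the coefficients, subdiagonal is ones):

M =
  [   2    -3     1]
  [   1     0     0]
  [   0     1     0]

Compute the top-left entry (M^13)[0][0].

(M^13)[0][0] is the top entry after applying M 13 times to the unit state (1, 0, 0). Equivalently it is h_{15} for the auxiliary sequence (h_n) obeying the same recurrence with h_2 = 1 and h_i = 0 for 0 ≤ i < 2:
h_3 = 2·1 + -3·0 + 1·0 = 2
h_4 = 2·2 + -3·1 + 1·0 = 1
h_5 = 2·1 + -3·2 + 1·1 = -3
h_6 = 2·-3 + -3·1 + 1·2 = -7
h_7 = 2·-7 + -3·-3 + 1·1 = -4
h_8 = 2·-4 + -3·-7 + 1·-3 = 10
h_9 = 2·10 + -3·-4 + 1·-7 = 25
h_10 = 2·25 + -3·10 + 1·-4 = 16
h_11 = 2·16 + -3·25 + 1·10 = -33
h_12 = 2·-33 + -3·16 + 1·25 = -89
h_13 = 2·-89 + -3·-33 + 1·16 = -63
h_14 = 2·-63 + -3·-89 + 1·-33 = 108
h_15 = 2·108 + -3·-63 + 1·-89 = 316

316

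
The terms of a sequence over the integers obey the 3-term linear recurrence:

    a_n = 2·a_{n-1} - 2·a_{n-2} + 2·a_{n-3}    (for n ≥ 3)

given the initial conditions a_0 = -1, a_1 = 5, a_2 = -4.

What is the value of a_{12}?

a_3 = 2·-4 + -2·5 + 2·-1 = -20
a_4 = 2·-20 + -2·-4 + 2·5 = -22
a_5 = 2·-22 + -2·-20 + 2·-4 = -12
a_6 = 2·-12 + -2·-22 + 2·-20 = -20
a_7 = 2·-20 + -2·-12 + 2·-22 = -60
a_8 = 2·-60 + -2·-20 + 2·-12 = -104
a_9 = 2·-104 + -2·-60 + 2·-20 = -128
a_10 = 2·-128 + -2·-104 + 2·-60 = -168
a_11 = 2·-168 + -2·-128 + 2·-104 = -288
a_12 = 2·-288 + -2·-168 + 2·-128 = -496

-496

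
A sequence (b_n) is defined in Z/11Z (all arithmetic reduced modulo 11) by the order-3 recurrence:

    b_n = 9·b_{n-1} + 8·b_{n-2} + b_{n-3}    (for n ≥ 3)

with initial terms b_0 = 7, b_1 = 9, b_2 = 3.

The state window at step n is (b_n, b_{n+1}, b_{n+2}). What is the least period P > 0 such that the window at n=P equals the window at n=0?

133

n=0: window = (7, 9, 3)
n=1: window = (9, 3, 7)
n=2: window = (3, 7, 8)
n=3: window = (7, 8, 10)
n=4: window = (8, 10, 7)
n=5: window = (10, 7, 8)
n=6: window = (7, 8, 6)
n=7: window = (8, 6, 4)
n=8: window = (6, 4, 4)
n=9: window = (4, 4, 8)
n=10: window = (4, 8, 9)
n=11: window = (8, 9, 6)
n=12: window = (9, 6, 2)
n=13: window = (6, 2, 9)
n=14: window = (2, 9, 4)
n=15: window = (9, 4, 0)
n=16: window = (4, 0, 8)
n=17: window = (0, 8, 10)
n=18: window = (8, 10, 0)
n=19: window = (10, 0, 0)
n=20: window = (0, 0, 10)
n=21: window = (0, 10, 2)
n=22: window = (10, 2, 10)
n=23: window = (2, 10, 6)
n=24: window = (10, 6, 4)
n=25: window = (6, 4, 6)
n=26: window = (4, 6, 4)
n=27: window = (6, 4, 0)
n=28: window = (4, 0, 5)
n=29: window = (0, 5, 5)
n=30: window = (5, 5, 8)
n=31: window = (5, 8, 7)
n=32: window = (8, 7, 0)
n=33: window = (7, 0, 9)
n=34: window = (0, 9, 0)
n=35: window = (9, 0, 6)
n=36: window = (0, 6, 8)
n=37: window = (6, 8, 10)
n=38: window = (8, 10, 6)
n=39: window = (10, 6, 10)
n=40: window = (6, 10, 5)
…
n=131: window = (6, 9, 7)
n=132: window = (9, 7, 9)
n=133: window = (7, 9, 3)
window at n=133 equals window at n=0 → period = 133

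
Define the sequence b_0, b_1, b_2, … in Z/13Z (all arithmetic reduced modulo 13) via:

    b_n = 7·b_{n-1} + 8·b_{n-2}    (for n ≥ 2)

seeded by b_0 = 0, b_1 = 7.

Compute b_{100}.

0

b_2 = 7·7 + 8·0 = 10
b_3 = 7·10 + 8·7 = 9
b_4 = 7·9 + 8·10 = 0
b_5 = 7·0 + 8·9 = 7
(b_4, b_5) = (0, 7) = (b_0, b_1), so the sequence has period 4.
100 ≡ 0 (mod 4), hence b_100 = b_0 = 0.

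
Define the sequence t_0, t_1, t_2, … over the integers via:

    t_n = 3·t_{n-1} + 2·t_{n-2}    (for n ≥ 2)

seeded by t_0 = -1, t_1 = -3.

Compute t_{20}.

-93154256107

t_2 = 3·-3 + 2·-1 = -11
t_3 = 3·-11 + 2·-3 = -39
t_4 = 3·-39 + 2·-11 = -139
t_5 = 3·-139 + 2·-39 = -495
t_6 = 3·-495 + 2·-139 = -1763
t_7 = 3·-1763 + 2·-495 = -6279
t_8 = 3·-6279 + 2·-1763 = -22363
t_9 = 3·-22363 + 2·-6279 = -79647
t_10 = 3·-79647 + 2·-22363 = -283667
t_11 = 3·-283667 + 2·-79647 = -1010295
t_12 = 3·-1010295 + 2·-283667 = -3598219
t_13 = 3·-3598219 + 2·-1010295 = -12815247
t_14 = 3·-12815247 + 2·-3598219 = -45642179
t_15 = 3·-45642179 + 2·-12815247 = -162557031
t_16 = 3·-162557031 + 2·-45642179 = -578955451
t_17 = 3·-578955451 + 2·-162557031 = -2061980415
t_18 = 3·-2061980415 + 2·-578955451 = -7343852147
t_19 = 3·-7343852147 + 2·-2061980415 = -26155517271
t_20 = 3·-26155517271 + 2·-7343852147 = -93154256107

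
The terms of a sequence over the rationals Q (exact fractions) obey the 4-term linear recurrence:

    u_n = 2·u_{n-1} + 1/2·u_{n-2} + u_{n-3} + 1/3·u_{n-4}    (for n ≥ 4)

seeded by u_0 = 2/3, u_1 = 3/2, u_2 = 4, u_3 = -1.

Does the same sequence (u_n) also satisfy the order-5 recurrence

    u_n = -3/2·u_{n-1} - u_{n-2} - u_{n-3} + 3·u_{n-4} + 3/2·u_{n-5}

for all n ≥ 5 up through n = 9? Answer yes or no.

Terms u_0..u_9: 2/3, 3/2, 4, -1, 31/18, 67/9, 193/12, 671/18, 19573/216, 23591/108
n=5: candidate gives -1/12, actual u_5 = 67/9 ✗

no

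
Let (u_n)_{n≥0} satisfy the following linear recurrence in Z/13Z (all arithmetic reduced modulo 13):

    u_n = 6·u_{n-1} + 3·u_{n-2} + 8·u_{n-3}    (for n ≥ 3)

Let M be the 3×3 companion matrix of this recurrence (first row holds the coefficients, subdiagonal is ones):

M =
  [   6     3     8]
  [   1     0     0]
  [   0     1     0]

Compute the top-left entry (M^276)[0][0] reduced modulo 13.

(M^276)[0][0] is the top entry after applying M 276 times to the unit state (1, 0, 0). Equivalently it is h_{278} for the auxiliary sequence (h_n) obeying the same recurrence with h_2 = 1 and h_i = 0 for 0 ≤ i < 2:
h_3 = 6·1 + 3·0 + 8·0 = 6
h_4 = 6·6 + 3·1 + 8·0 = 0
h_5 = 6·0 + 3·6 + 8·1 = 0
h_6 = 6·0 + 3·0 + 8·6 = 9
h_7 = 6·9 + 3·0 + 8·0 = 2
h_8 = 6·2 + 3·9 + 8·0 = 0
h_9 = 6·0 + 3·2 + 8·9 = 0
h_10 = 6·0 + 3·0 + 8·2 = 3
h_11 = 6·3 + 3·0 + 8·0 = 5
h_12 = 6·5 + 3·3 + 8·0 = 0
h_13 = 6·0 + 3·5 + 8·3 = 0
h_14 = 6·0 + 3·0 + 8·5 = 1
(h_12, h_13, h_14) = (0, 0, 1) = (h_0, h_1, h_2), so the sequence has period 12.
278 ≡ 2 (mod 12), hence h_278 = h_2 = 1.

1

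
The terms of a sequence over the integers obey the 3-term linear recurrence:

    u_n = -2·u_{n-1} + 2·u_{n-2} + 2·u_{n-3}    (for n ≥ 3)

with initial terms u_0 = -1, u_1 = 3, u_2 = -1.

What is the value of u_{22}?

-120466688

u_3 = -2·-1 + 2·3 + 2·-1 = 6
u_4 = -2·6 + 2·-1 + 2·3 = -8
u_5 = -2·-8 + 2·6 + 2·-1 = 26
u_6 = -2·26 + 2·-8 + 2·6 = -56
u_7 = -2·-56 + 2·26 + 2·-8 = 148
u_8 = -2·148 + 2·-56 + 2·26 = -356
u_9 = -2·-356 + 2·148 + 2·-56 = 896
u_10 = -2·896 + 2·-356 + 2·148 = -2208
u_11 = -2·-2208 + 2·896 + 2·-356 = 5496
u_12 = -2·5496 + 2·-2208 + 2·896 = -13616
u_13 = -2·-13616 + 2·5496 + 2·-2208 = 33808
u_14 = -2·33808 + 2·-13616 + 2·5496 = -83856
u_15 = -2·-83856 + 2·33808 + 2·-13616 = 208096
u_16 = -2·208096 + 2·-83856 + 2·33808 = -516288
u_17 = -2·-516288 + 2·208096 + 2·-83856 = 1281056
u_18 = -2·1281056 + 2·-516288 + 2·208096 = -3178496
u_19 = -2·-3178496 + 2·1281056 + 2·-516288 = 7886528
u_20 = -2·7886528 + 2·-3178496 + 2·1281056 = -19567936
u_21 = -2·-19567936 + 2·7886528 + 2·-3178496 = 48551936
u_22 = -2·48551936 + 2·-19567936 + 2·7886528 = -120466688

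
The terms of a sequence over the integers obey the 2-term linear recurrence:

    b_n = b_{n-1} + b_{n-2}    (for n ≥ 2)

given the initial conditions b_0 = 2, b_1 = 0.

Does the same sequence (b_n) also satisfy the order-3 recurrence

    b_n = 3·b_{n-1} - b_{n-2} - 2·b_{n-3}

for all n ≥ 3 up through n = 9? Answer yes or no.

yes

Terms b_0..b_9: 2, 0, 2, 2, 4, 6, 10, 16, 26, 42
n=3: candidate gives 2, actual b_3 = 2 ✓
n=4: candidate gives 4, actual b_4 = 4 ✓
n=5: candidate gives 6, actual b_5 = 6 ✓
n=6: candidate gives 10, actual b_6 = 10 ✓
n=7: candidate gives 16, actual b_7 = 16 ✓
n=8: candidate gives 26, actual b_8 = 26 ✓
n=9: candidate gives 42, actual b_9 = 42 ✓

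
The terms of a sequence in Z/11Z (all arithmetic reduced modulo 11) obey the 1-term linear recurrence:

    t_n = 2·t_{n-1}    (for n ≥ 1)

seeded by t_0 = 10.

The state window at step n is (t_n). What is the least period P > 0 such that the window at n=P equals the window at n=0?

10

n=0: window = (10)
n=1: window = (9)
n=2: window = (7)
n=3: window = (3)
n=4: window = (6)
n=5: window = (1)
n=6: window = (2)
n=7: window = (4)
n=8: window = (8)
n=9: window = (5)
n=10: window = (10)
window at n=10 equals window at n=0 → period = 10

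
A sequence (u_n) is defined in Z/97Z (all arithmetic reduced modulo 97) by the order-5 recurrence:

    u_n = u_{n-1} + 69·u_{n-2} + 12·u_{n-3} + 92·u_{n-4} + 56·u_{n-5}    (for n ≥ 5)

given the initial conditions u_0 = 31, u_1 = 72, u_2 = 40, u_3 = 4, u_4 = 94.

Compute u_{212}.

u_5 = 1·94 + 69·4 + 12·40 + 92·72 + 56·31 = 92
u_6 = 1·92 + 69·94 + 12·4 + 92·40 + 56·72 = 79
u_7 = 1·79 + 69·92 + 12·94 + 92·4 + 56·40 = 75
u_8 = 1·75 + 69·79 + 12·92 + 92·94 + 56·4 = 79
u_9 = 1·79 + 69·75 + 12·79 + 92·92 + 56·94 = 45
u_10 = 1·45 + 69·79 + 12·75 + 92·79 + 56·92 = 95
Continuing the recurrence:
  u_11 = 49;  u_12 = 85;  u_13 = 75;  u_14 = 37;  u_15 = 55;  u_16 = 7
  u_17 = 95;  u_18 = 15;  u_19 = 12;  u_20 = 91;  u_21 = 46;  u_22 = 74
  u_23 = 76;  u_24 = 34;  u_25 = 71;  u_26 = 6;  u_27 = 56;  u_28 = 73
  u_29 = 29;  u_30 = 81;  u_31 = 7;  u_32 = 82;  u_33 = 48;  u_34 = 25
  u_35 = 92;  u_36 = 47;  u_37 = 86;  u_38 = 12;  u_39 = 78;  u_40 = 65
  u_41 = 33;  u_42 = 25;  u_43 = 66;  u_44 = 22;  u_45 = 9;  u_46 = 65
  u_47 = 80;  u_48 = 14;  u_49 = 32;  u_50 = 3;  u_51 = 90;  u_52 = 47
  u_53 = 30;  u_54 = 19;  u_55 = 43;  u_56 = 20;  u_57 = 71;  u_58 = 60
  u_59 = 34;  u_60 = 59;  u_61 = 10;  u_62 = 17;  u_63 = 46;  u_64 = 38
  u_65 = 74;  u_66 = 37;  u_67 = 16;  u_68 = 23;  u_69 = 31;  u_70 = 46
  u_71 = 88;  u_72 = 50;  u_73 = 47;  u_74 = 45;  u_75 = 10;  u_76 = 15
  u_77 = 27;  u_78 = 0;  u_79 = 51;  u_80 = 84;  u_81 = 40;  u_82 = 6
  u_83 = 27;  u_84 = 59;  u_85 = 96;  u_86 = 8;  u_87 = 72;  u_88 = 83
  u_89 = 17;  u_90 = 13;  u_91 = 39;  u_92 = 4;  u_93 = 42;  u_94 = 24
  u_95 = 11;  u_96 = 67;  u_97 = 61;  u_98 = 64;  u_99 = 61;  u_100 = 58
  u_101 = 43;  u_102 = 16;  u_103 = 71;  u_104 = 64;  u_105 = 40;  u_106 = 70
  u_107 = 65;  u_108 = 10;  u_109 = 86;  u_110 = 51;  u_111 = 0;  u_112 = 90
  u_113 = 56;  u_114 = 60;  u_115 = 3;  u_116 = 0;  u_117 = 61;  u_118 = 23
  u_119 = 11;  u_120 = 73;  u_121 = 27;  u_122 = 58;  u_123 = 53;  u_124 = 71
  u_125 = 35;  u_126 = 2;  u_127 = 44;  u_128 = 14;  u_129 = 85;  u_130 = 37
  u_131 = 45;  u_132 = 95;  u_133 = 26;  u_134 = 56;  u_135 = 84;  u_136 = 0
  u_137 = 18;  u_138 = 68;  u_139 = 49;  u_140 = 58;  u_141 = 91;  u_142 = 14
  u_143 = 76;  u_144 = 29;  u_145 = 86;  u_146 = 71;  u_147 = 64;  u_148 = 18
  u_149 = 78;  u_150 = 50;  u_151 = 89;  u_152 = 15;  u_153 = 2;  u_154 = 15
  u_155 = 69;  u_156 = 23;  u_157 = 71;  u_158 = 1;  u_159 = 45;  u_160 = 59
  u_161 = 35;  u_162 = 81;  u_163 = 28;  u_164 = 17;  u_165 = 36;  u_166 = 93
  u_167 = 96;  u_168 = 86;  u_169 = 62;  u_170 = 66;  u_171 = 16;  u_172 = 75
  u_173 = 75;  u_174 = 48;  u_175 = 39;  u_176 = 19;  u_177 = 30;  u_178 = 46
  u_179 = 84;  u_180 = 81;  u_181 = 68;  u_182 = 64;  u_183 = 27;  u_184 = 52
  u_185 = 89;  u_186 = 20;  u_187 = 49;  u_188 = 63;  u_189 = 40;  u_190 = 62
  u_191 = 88;  u_192 = 0;  u_193 = 56;  u_194 = 35;  u_195 = 44;  u_196 = 8
  u_197 = 80;  u_198 = 47;  u_199 = 31;  u_200 = 62;  u_201 = 0;  u_202 = 68
  u_203 = 88;  u_204 = 95;  u_205 = 76;  u_206 = 72;  u_207 = 27;  u_208 = 78
  u_209 = 82;  u_210 = 81
u_211 = 1·81 + 69·82 + 12·78 + 92·27 + 56·72 = 96
u_212 = 1·96 + 69·81 + 12·82 + 92·78 + 56·27 = 31

31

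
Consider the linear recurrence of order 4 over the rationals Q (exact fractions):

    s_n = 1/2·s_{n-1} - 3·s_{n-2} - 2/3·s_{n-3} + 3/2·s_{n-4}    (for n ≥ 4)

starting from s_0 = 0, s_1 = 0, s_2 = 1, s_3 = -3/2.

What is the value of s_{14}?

s_4 = 1/2·-3/2 + -3·1 + -2/3·0 + 3/2·0 = -15/4
s_5 = 1/2·-15/4 + -3·-3/2 + -2/3·1 + 3/2·0 = 47/24
s_6 = 1/2·47/24 + -3·-15/4 + -2/3·-3/2 + 3/2·1 = 707/48
s_7 = 1/2·707/48 + -3·47/24 + -2/3·-15/4 + 3/2·-3/2 = 167/96
s_8 = 1/2·167/96 + -3·707/48 + -2/3·47/24 + 3/2·-15/4 = -28943/576
s_9 = 1/2·-28943/576 + -3·167/96 + -2/3·707/48 + 3/2·47/24 = -42883/1152
s_10 = 1/2·-42883/1152 + -3·-28943/576 + -2/3·167/96 + 3/2·707/48 = 39185/256
s_11 = 1/2·39185/256 + -3·-42883/1152 + -2/3·-28943/576 + 3/2·167/96 = 3100943/13824
s_12 = 1/2·3100943/13824 + -3·39185/256 + -2/3·-42883/1152 + 3/2·-28943/576 = -3664255/9216
s_13 = 1/2·-3664255/9216 + -3·3100943/13824 + -2/3·39185/256 + 3/2·-42883/1152 = -6326033/6144
s_14 = 1/2·-6326033/6144 + -3·-3664255/9216 + -2/3·3100943/13824 + 3/2·39185/256 = 251497201/331776

251497201/331776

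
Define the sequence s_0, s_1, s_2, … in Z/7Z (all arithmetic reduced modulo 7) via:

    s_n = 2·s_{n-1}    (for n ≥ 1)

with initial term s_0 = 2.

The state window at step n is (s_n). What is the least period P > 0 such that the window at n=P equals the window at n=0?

n=0: window = (2)
n=1: window = (4)
n=2: window = (1)
n=3: window = (2)
window at n=3 equals window at n=0 → period = 3

3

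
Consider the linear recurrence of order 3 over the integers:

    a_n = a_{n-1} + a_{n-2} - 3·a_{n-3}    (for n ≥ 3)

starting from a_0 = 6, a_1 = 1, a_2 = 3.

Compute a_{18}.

a_3 = 1·3 + 1·1 + -3·6 = -14
a_4 = 1·-14 + 1·3 + -3·1 = -14
a_5 = 1·-14 + 1·-14 + -3·3 = -37
a_6 = 1·-37 + 1·-14 + -3·-14 = -9
a_7 = 1·-9 + 1·-37 + -3·-14 = -4
a_8 = 1·-4 + 1·-9 + -3·-37 = 98
a_9 = 1·98 + 1·-4 + -3·-9 = 121
a_10 = 1·121 + 1·98 + -3·-4 = 231
a_11 = 1·231 + 1·121 + -3·98 = 58
a_12 = 1·58 + 1·231 + -3·121 = -74
a_13 = 1·-74 + 1·58 + -3·231 = -709
a_14 = 1·-709 + 1·-74 + -3·58 = -957
a_15 = 1·-957 + 1·-709 + -3·-74 = -1444
a_16 = 1·-1444 + 1·-957 + -3·-709 = -274
a_17 = 1·-274 + 1·-1444 + -3·-957 = 1153
a_18 = 1·1153 + 1·-274 + -3·-1444 = 5211

5211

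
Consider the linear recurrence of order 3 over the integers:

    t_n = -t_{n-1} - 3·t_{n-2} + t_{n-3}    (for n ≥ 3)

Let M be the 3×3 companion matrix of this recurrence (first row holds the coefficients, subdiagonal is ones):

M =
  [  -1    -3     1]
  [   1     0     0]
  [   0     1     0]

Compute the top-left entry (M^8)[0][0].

(M^8)[0][0] is the top entry after applying M 8 times to the unit state (1, 0, 0). Equivalently it is h_{10} for the auxiliary sequence (h_n) obeying the same recurrence with h_2 = 1 and h_i = 0 for 0 ≤ i < 2:
h_3 = -1·1 + -3·0 + 1·0 = -1
h_4 = -1·-1 + -3·1 + 1·0 = -2
h_5 = -1·-2 + -3·-1 + 1·1 = 6
h_6 = -1·6 + -3·-2 + 1·-1 = -1
h_7 = -1·-1 + -3·6 + 1·-2 = -19
h_8 = -1·-19 + -3·-1 + 1·6 = 28
h_9 = -1·28 + -3·-19 + 1·-1 = 28
h_10 = -1·28 + -3·28 + 1·-19 = -131

-131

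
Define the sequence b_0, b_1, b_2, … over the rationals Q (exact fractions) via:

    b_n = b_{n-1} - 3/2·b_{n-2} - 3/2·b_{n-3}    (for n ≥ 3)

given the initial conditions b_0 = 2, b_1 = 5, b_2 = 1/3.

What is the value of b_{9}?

b_3 = 1·1/3 + -3/2·5 + -3/2·2 = -61/6
b_4 = 1·-61/6 + -3/2·1/3 + -3/2·5 = -109/6
b_5 = 1·-109/6 + -3/2·-61/6 + -3/2·1/3 = -41/12
b_6 = 1·-41/12 + -3/2·-109/6 + -3/2·-61/6 = 469/12
b_7 = 1·469/12 + -3/2·-41/12 + -3/2·-109/6 = 1715/24
b_8 = 1·1715/24 + -3/2·469/12 + -3/2·-41/12 = 431/24
b_9 = 1·431/24 + -3/2·1715/24 + -3/2·469/12 = -7097/48

-7097/48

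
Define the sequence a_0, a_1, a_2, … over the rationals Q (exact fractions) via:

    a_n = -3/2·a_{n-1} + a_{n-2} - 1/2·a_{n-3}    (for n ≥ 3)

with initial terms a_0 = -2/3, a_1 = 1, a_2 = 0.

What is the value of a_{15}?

33867363/4096

a_3 = -3/2·0 + 1·1 + -1/2·-2/3 = 4/3
a_4 = -3/2·4/3 + 1·0 + -1/2·1 = -5/2
a_5 = -3/2·-5/2 + 1·4/3 + -1/2·0 = 61/12
a_6 = -3/2·61/12 + 1·-5/2 + -1/2·4/3 = -259/24
a_7 = -3/2·-259/24 + 1·61/12 + -1/2·-5/2 = 1081/48
a_8 = -3/2·1081/48 + 1·-259/24 + -1/2·61/12 = -4523/96
a_9 = -3/2·-4523/96 + 1·1081/48 + -1/2·-259/24 = 18929/192
a_10 = -3/2·18929/192 + 1·-4523/96 + -1/2·1081/48 = -26401/128
a_11 = -3/2·-26401/128 + 1·18929/192 + -1/2·-4523/96 = 331417/768
a_12 = -3/2·331417/768 + 1·-26401/128 + -1/2·18929/192 = -1386779/1536
a_13 = -3/2·-1386779/1536 + 1·331417/768 + -1/2·-26401/128 = 5802817/3072
a_14 = -3/2·5802817/3072 + 1·-1386779/1536 + -1/2·331417/768 = -8093745/2048
a_15 = -3/2·-8093745/2048 + 1·5802817/3072 + -1/2·-1386779/1536 = 33867363/4096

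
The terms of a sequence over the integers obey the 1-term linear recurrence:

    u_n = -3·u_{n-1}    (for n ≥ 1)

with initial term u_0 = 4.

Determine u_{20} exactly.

u_1 = -3·4 = -12
u_2 = -3·-12 = 36
u_3 = -3·36 = -108
u_4 = -3·-108 = 324
u_5 = -3·324 = -972
u_6 = -3·-972 = 2916
u_7 = -3·2916 = -8748
u_8 = -3·-8748 = 26244
u_9 = -3·26244 = -78732
u_10 = -3·-78732 = 236196
u_11 = -3·236196 = -708588
u_12 = -3·-708588 = 2125764
u_13 = -3·2125764 = -6377292
u_14 = -3·-6377292 = 19131876
u_15 = -3·19131876 = -57395628
u_16 = -3·-57395628 = 172186884
u_17 = -3·172186884 = -516560652
u_18 = -3·-516560652 = 1549681956
u_19 = -3·1549681956 = -4649045868
u_20 = -3·-4649045868 = 13947137604

13947137604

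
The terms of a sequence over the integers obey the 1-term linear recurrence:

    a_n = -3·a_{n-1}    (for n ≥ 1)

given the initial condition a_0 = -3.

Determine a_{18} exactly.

a_1 = -3·-3 = 9
a_2 = -3·9 = -27
a_3 = -3·-27 = 81
a_4 = -3·81 = -243
a_5 = -3·-243 = 729
a_6 = -3·729 = -2187
a_7 = -3·-2187 = 6561
a_8 = -3·6561 = -19683
a_9 = -3·-19683 = 59049
a_10 = -3·59049 = -177147
a_11 = -3·-177147 = 531441
a_12 = -3·531441 = -1594323
a_13 = -3·-1594323 = 4782969
a_14 = -3·4782969 = -14348907
a_15 = -3·-14348907 = 43046721
a_16 = -3·43046721 = -129140163
a_17 = -3·-129140163 = 387420489
a_18 = -3·387420489 = -1162261467

-1162261467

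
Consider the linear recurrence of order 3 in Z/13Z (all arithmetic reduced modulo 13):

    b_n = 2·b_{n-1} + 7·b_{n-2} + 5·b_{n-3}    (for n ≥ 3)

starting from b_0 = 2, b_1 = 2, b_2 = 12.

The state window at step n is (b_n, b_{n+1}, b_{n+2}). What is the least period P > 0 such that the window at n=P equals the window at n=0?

56

n=0: window = (2, 2, 12)
n=1: window = (2, 12, 9)
n=2: window = (12, 9, 8)
n=3: window = (9, 8, 9)
n=4: window = (8, 9, 2)
n=5: window = (9, 2, 3)
n=6: window = (2, 3, 0)
n=7: window = (3, 0, 5)
n=8: window = (0, 5, 12)
n=9: window = (5, 12, 7)
n=10: window = (12, 7, 6)
n=11: window = (7, 6, 4)
n=12: window = (6, 4, 7)
n=13: window = (4, 7, 7)
n=14: window = (7, 7, 5)
n=15: window = (7, 5, 3)
n=16: window = (5, 3, 11)
n=17: window = (3, 11, 3)
n=18: window = (11, 3, 7)
n=19: window = (3, 7, 12)
n=20: window = (7, 12, 10)
n=21: window = (12, 10, 9)
n=22: window = (10, 9, 5)
n=23: window = (9, 5, 6)
n=24: window = (5, 6, 1)
n=25: window = (6, 1, 4)
n=26: window = (1, 4, 6)
n=27: window = (4, 6, 6)
n=28: window = (6, 6, 9)
n=29: window = (6, 9, 12)
n=30: window = (9, 12, 0)
n=31: window = (12, 0, 12)
n=32: window = (0, 12, 6)
n=33: window = (12, 6, 5)
n=34: window = (6, 5, 8)
n=35: window = (5, 8, 3)
n=36: window = (8, 3, 9)
n=37: window = (3, 9, 1)
n=38: window = (9, 1, 2)
n=39: window = (1, 2, 4)
n=40: window = (2, 4, 1)
…
n=54: window = (7, 4, 2)
n=55: window = (4, 2, 2)
n=56: window = (2, 2, 12)
window at n=56 equals window at n=0 → period = 56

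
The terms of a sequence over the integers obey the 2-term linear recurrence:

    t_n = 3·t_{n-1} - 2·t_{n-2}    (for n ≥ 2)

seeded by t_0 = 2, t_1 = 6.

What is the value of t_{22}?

16777214

t_2 = 3·6 + -2·2 = 14
t_3 = 3·14 + -2·6 = 30
t_4 = 3·30 + -2·14 = 62
t_5 = 3·62 + -2·30 = 126
t_6 = 3·126 + -2·62 = 254
t_7 = 3·254 + -2·126 = 510
t_8 = 3·510 + -2·254 = 1022
t_9 = 3·1022 + -2·510 = 2046
t_10 = 3·2046 + -2·1022 = 4094
t_11 = 3·4094 + -2·2046 = 8190
t_12 = 3·8190 + -2·4094 = 16382
t_13 = 3·16382 + -2·8190 = 32766
t_14 = 3·32766 + -2·16382 = 65534
t_15 = 3·65534 + -2·32766 = 131070
t_16 = 3·131070 + -2·65534 = 262142
t_17 = 3·262142 + -2·131070 = 524286
t_18 = 3·524286 + -2·262142 = 1048574
t_19 = 3·1048574 + -2·524286 = 2097150
t_20 = 3·2097150 + -2·1048574 = 4194302
t_21 = 3·4194302 + -2·2097150 = 8388606
t_22 = 3·8388606 + -2·4194302 = 16777214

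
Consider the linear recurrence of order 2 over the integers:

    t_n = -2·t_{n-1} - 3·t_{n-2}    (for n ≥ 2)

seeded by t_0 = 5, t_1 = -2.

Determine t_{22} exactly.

t_2 = -2·-2 + -3·5 = -11
t_3 = -2·-11 + -3·-2 = 28
t_4 = -2·28 + -3·-11 = -23
t_5 = -2·-23 + -3·28 = -38
t_6 = -2·-38 + -3·-23 = 145
t_7 = -2·145 + -3·-38 = -176
t_8 = -2·-176 + -3·145 = -83
t_9 = -2·-83 + -3·-176 = 694
t_10 = -2·694 + -3·-83 = -1139
t_11 = -2·-1139 + -3·694 = 196
t_12 = -2·196 + -3·-1139 = 3025
t_13 = -2·3025 + -3·196 = -6638
t_14 = -2·-6638 + -3·3025 = 4201
t_15 = -2·4201 + -3·-6638 = 11512
t_16 = -2·11512 + -3·4201 = -35627
t_17 = -2·-35627 + -3·11512 = 36718
t_18 = -2·36718 + -3·-35627 = 33445
t_19 = -2·33445 + -3·36718 = -177044
t_20 = -2·-177044 + -3·33445 = 253753
t_21 = -2·253753 + -3·-177044 = 23626
t_22 = -2·23626 + -3·253753 = -808511

-808511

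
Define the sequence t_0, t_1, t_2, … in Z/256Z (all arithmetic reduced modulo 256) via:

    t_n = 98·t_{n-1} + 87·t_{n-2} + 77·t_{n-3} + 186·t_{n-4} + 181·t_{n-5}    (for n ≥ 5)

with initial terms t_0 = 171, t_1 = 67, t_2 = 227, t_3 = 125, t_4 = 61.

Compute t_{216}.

59

t_5 = 98·61 + 87·125 + 77·227 + 186·67 + 181·171 = 177
t_6 = 98·177 + 87·61 + 77·125 + 186·227 + 181·67 = 99
t_7 = 98·99 + 87·177 + 77·61 + 186·125 + 181·227 = 183
t_8 = 98·183 + 87·99 + 77·177 + 186·61 + 181·125 = 163
t_9 = 98·163 + 87·183 + 77·99 + 186·177 + 181·61 = 25
t_10 = 98·25 + 87·163 + 77·183 + 186·99 + 181·177 = 21
Continuing the recurrence:
  t_11 = 133;  t_12 = 99;  t_13 = 211;  t_14 = 91;  t_15 = 205;  t_16 = 213
  t_17 = 225;  t_18 = 123;  t_19 = 231;  t_20 = 155;  t_21 = 233;  t_22 = 205
  t_23 = 21;  t_24 = 187;  t_25 = 67;  t_26 = 51;  t_27 = 189;  t_28 = 141
  t_29 = 113;  t_30 = 115;  t_31 = 55;  t_32 = 51;  t_33 = 153;  t_34 = 229
  t_35 = 69;  t_36 = 51;  t_37 = 19;  t_38 = 235;  t_39 = 205;  t_40 = 229
  t_41 = 225;  t_42 = 203;  t_43 = 39;  t_44 = 235;  t_45 = 169;  t_46 = 221
  t_47 = 149;  t_48 = 75;  t_49 = 195;  t_50 = 3;  t_51 = 125;  t_52 = 93
  t_53 = 177;  t_54 = 3;  t_55 = 55;  t_56 = 67;  t_57 = 153;  t_58 = 53
  t_59 = 133;  t_60 = 131;  t_61 = 211;  t_62 = 251;  t_63 = 77;  t_64 = 117
  t_65 = 97;  t_66 = 155;  t_67 = 231;  t_68 = 187;  t_69 = 233;  t_70 = 109
  t_71 = 149;  t_72 = 91;  t_73 = 195;  t_74 = 83;  t_75 = 189;  t_76 = 173
  t_77 = 113;  t_78 = 19;  t_79 = 183;  t_80 = 211;  t_81 = 25;  t_82 = 5
  t_83 = 69;  t_84 = 83;  t_85 = 19;  t_86 = 139;  t_87 = 77;  t_88 = 133
  t_89 = 97;  t_90 = 235;  t_91 = 39;  t_92 = 11;  t_93 = 169;  t_94 = 125
  t_95 = 21;  t_96 = 235;  t_97 = 67;  t_98 = 35;  t_99 = 125;  t_100 = 125
  t_101 = 177;  t_102 = 163;  t_103 = 183;  t_104 = 227;  t_105 = 25;  t_106 = 85
  t_107 = 133;  t_108 = 163;  t_109 = 211;  t_110 = 155;  t_111 = 205;  t_112 = 21
  t_113 = 225;  t_114 = 187;  t_115 = 231;  t_116 = 219;  t_117 = 233;  t_118 = 13
  t_119 = 21;  t_120 = 251;  t_121 = 67;  t_122 = 115;  t_123 = 189;  t_124 = 205
  t_125 = 113;  t_126 = 179;  t_127 = 55;  t_128 = 115;  t_129 = 153;  t_130 = 37
  t_131 = 69;  t_132 = 115;  t_133 = 19;  t_134 = 43;  t_135 = 205;  t_136 = 37
  t_137 = 225;  t_138 = 11;  t_139 = 39;  t_140 = 43;  t_141 = 169;  t_142 = 29
  t_143 = 149;  t_144 = 139;  t_145 = 195;  t_146 = 67;  t_147 = 125;  t_148 = 157
  t_149 = 177;  t_150 = 67;  t_151 = 55;  t_152 = 131;  t_153 = 153;  t_154 = 117
  t_155 = 133;  t_156 = 195;  t_157 = 211;  t_158 = 59;  t_159 = 77;  t_160 = 181
  t_161 = 97;  t_162 = 219;  t_163 = 231;  t_164 = 251;  t_165 = 233;  t_166 = 173
  t_167 = 149;  t_168 = 155;  t_169 = 195;  t_170 = 147;  t_171 = 189;  t_172 = 237
  t_173 = 113;  t_174 = 83;  t_175 = 183;  t_176 = 19;  t_177 = 25;  t_178 = 69
  t_179 = 69;  t_180 = 147;  t_181 = 19;  t_182 = 203;  t_183 = 77;  t_184 = 197
  t_185 = 97;  t_186 = 43;  t_187 = 39;  t_188 = 75;  t_189 = 169;  t_190 = 189
  t_191 = 21;  t_192 = 43;  t_193 = 67;  t_194 = 99;  t_195 = 125;  t_196 = 189
  t_197 = 177;  t_198 = 227;  t_199 = 183;  t_200 = 35;  t_201 = 25;  t_202 = 149
  t_203 = 133;  t_204 = 227;  t_205 = 211;  t_206 = 219;  t_207 = 205;  t_208 = 85
  t_209 = 225;  t_210 = 251;  t_211 = 231;  t_212 = 27;  t_213 = 233;  t_214 = 77
t_215 = 98·77 + 87·233 + 77·27 + 186·231 + 181·251 = 21
t_216 = 98·21 + 87·77 + 77·233 + 186·27 + 181·231 = 59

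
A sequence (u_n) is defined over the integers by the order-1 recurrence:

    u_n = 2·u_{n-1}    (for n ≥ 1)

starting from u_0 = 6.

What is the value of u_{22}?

u_1 = 2·6 = 12
u_2 = 2·12 = 24
u_3 = 2·24 = 48
u_4 = 2·48 = 96
u_5 = 2·96 = 192
u_6 = 2·192 = 384
u_7 = 2·384 = 768
u_8 = 2·768 = 1536
u_9 = 2·1536 = 3072
u_10 = 2·3072 = 6144
u_11 = 2·6144 = 12288
u_12 = 2·12288 = 24576
u_13 = 2·24576 = 49152
u_14 = 2·49152 = 98304
u_15 = 2·98304 = 196608
u_16 = 2·196608 = 393216
u_17 = 2·393216 = 786432
u_18 = 2·786432 = 1572864
u_19 = 2·1572864 = 3145728
u_20 = 2·3145728 = 6291456
u_21 = 2·6291456 = 12582912
u_22 = 2·12582912 = 25165824

25165824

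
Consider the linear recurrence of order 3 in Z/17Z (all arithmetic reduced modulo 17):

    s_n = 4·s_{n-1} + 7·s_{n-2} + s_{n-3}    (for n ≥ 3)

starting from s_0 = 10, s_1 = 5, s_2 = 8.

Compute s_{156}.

s_3 = 4·8 + 7·5 + 1·10 = 9
s_4 = 4·9 + 7·8 + 1·5 = 12
s_5 = 4·12 + 7·9 + 1·8 = 0
s_6 = 4·0 + 7·12 + 1·9 = 8
s_7 = 4·8 + 7·0 + 1·12 = 10
s_8 = 4·10 + 7·8 + 1·0 = 11
s_9 = 4·11 + 7·10 + 1·8 = 3
s_10 = 4·3 + 7·11 + 1·10 = 14
s_11 = 4·14 + 7·3 + 1·11 = 3
s_12 = 4·3 + 7·14 + 1·3 = 11
s_13 = 4·11 + 7·3 + 1·14 = 11
s_14 = 4·11 + 7·11 + 1·3 = 5
s_15 = 4·5 + 7·11 + 1·11 = 6
s_16 = 4·6 + 7·5 + 1·11 = 2
s_17 = 4·2 + 7·6 + 1·5 = 4
s_18 = 4·4 + 7·2 + 1·6 = 2
s_19 = 4·2 + 7·4 + 1·2 = 4
s_20 = 4·4 + 7·2 + 1·4 = 0
s_21 = 4·0 + 7·4 + 1·2 = 13
s_22 = 4·13 + 7·0 + 1·4 = 5
s_23 = 4·5 + 7·13 + 1·0 = 9
s_24 = 4·9 + 7·5 + 1·13 = 16
s_25 = 4·16 + 7·9 + 1·5 = 13
s_26 = 4·13 + 7·16 + 1·9 = 3
s_27 = 4·3 + 7·13 + 1·16 = 0
s_28 = 4·0 + 7·3 + 1·13 = 0
s_29 = 4·0 + 7·0 + 1·3 = 3
s_30 = 4·3 + 7·0 + 1·0 = 12
s_31 = 4·12 + 7·3 + 1·0 = 1
s_32 = 4·1 + 7·12 + 1·3 = 6
s_33 = 4·6 + 7·1 + 1·12 = 9
s_34 = 4·9 + 7·6 + 1·1 = 11
s_35 = 4·11 + 7·9 + 1·6 = 11
s_36 = 4·11 + 7·11 + 1·9 = 11
s_37 = 4·11 + 7·11 + 1·11 = 13
s_38 = 4·13 + 7·11 + 1·11 = 4
s_39 = 4·4 + 7·13 + 1·11 = 16
s_40 = 4·16 + 7·4 + 1·13 = 3
s_41 = 4·3 + 7·16 + 1·4 = 9
s_42 = 4·9 + 7·3 + 1·16 = 5
s_43 = 4·5 + 7·9 + 1·3 = 1
s_44 = 4·1 + 7·5 + 1·9 = 14
s_45 = 4·14 + 7·1 + 1·5 = 0
s_46 = 4·0 + 7·14 + 1·1 = 14
s_47 = 4·14 + 7·0 + 1·14 = 2
s_48 = 4·2 + 7·14 + 1·0 = 4
s_49 = 4·4 + 7·2 + 1·14 = 10
s_50 = 4·10 + 7·4 + 1·2 = 2
s_51 = 4·2 + 7·10 + 1·4 = 14
s_52 = 4·14 + 7·2 + 1·10 = 12
s_53 = 4·12 + 7·14 + 1·2 = 12
s_54 = 4·12 + 7·12 + 1·14 = 10
s_55 = 4·10 + 7·12 + 1·12 = 0
s_56 = 4·0 + 7·10 + 1·12 = 14
s_57 = 4·14 + 7·0 + 1·10 = 15
s_58 = 4·15 + 7·14 + 1·0 = 5
s_59 = 4·5 + 7·15 + 1·14 = 3
s_60 = 4·3 + 7·5 + 1·15 = 11
s_61 = 4·11 + 7·3 + 1·5 = 2
s_62 = 4·2 + 7·11 + 1·3 = 3
s_63 = 4·3 + 7·2 + 1·11 = 3
s_64 = 4·3 + 7·3 + 1·2 = 1
s_65 = 4·1 + 7·3 + 1·3 = 11
s_66 = 4·11 + 7·1 + 1·3 = 3
s_67 = 4·3 + 7·11 + 1·1 = 5
s_68 = 4·5 + 7·3 + 1·11 = 1
s_69 = 4·1 + 7·5 + 1·3 = 8
s_70 = 4·8 + 7·1 + 1·5 = 10
s_71 = 4·10 + 7·8 + 1·1 = 12
s_72 = 4·12 + 7·10 + 1·8 = 7
s_73 = 4·7 + 7·12 + 1·10 = 3
s_74 = 4·3 + 7·7 + 1·12 = 5
s_75 = 4·5 + 7·3 + 1·7 = 14
s_76 = 4·14 + 7·5 + 1·3 = 9
s_77 = 4·9 + 7·14 + 1·5 = 3
s_78 = 4·3 + 7·9 + 1·14 = 4
s_79 = 4·4 + 7·3 + 1·9 = 12
s_80 = 4·12 + 7·4 + 1·3 = 11
s_81 = 4·11 + 7·12 + 1·4 = 13
s_82 = 4·13 + 7·11 + 1·12 = 5
s_83 = 4·5 + 7·13 + 1·11 = 3
s_84 = 4·3 + 7·5 + 1·13 = 9
s_85 = 4·9 + 7·3 + 1·5 = 11
s_86 = 4·11 + 7·9 + 1·3 = 8
s_87 = 4·8 + 7·11 + 1·9 = 16
s_88 = 4·16 + 7·8 + 1·11 = 12
s_89 = 4·12 + 7·16 + 1·8 = 15
s_90 = 4·15 + 7·12 + 1·16 = 7
s_91 = 4·7 + 7·15 + 1·12 = 9
s_92 = 4·9 + 7·7 + 1·15 = 15
s_93 = 4·15 + 7·9 + 1·7 = 11
s_94 = 4·11 + 7·15 + 1·9 = 5
s_95 = 4·5 + 7·11 + 1·15 = 10
s_96 = 4·10 + 7·5 + 1·11 = 1
s_97 = 4·1 + 7·10 + 1·5 = 11
s_98 = 4·11 + 7·1 + 1·10 = 10
s_99 = 4·10 + 7·11 + 1·1 = 16
s_100 = 4·16 + 7·10 + 1·11 = 9
s_101 = 4·9 + 7·16 + 1·10 = 5
s_102 = 4·5 + 7·9 + 1·16 = 14
s_103 = 4·14 + 7·5 + 1·9 = 15
s_104 = 4·15 + 7·14 + 1·5 = 10
s_105 = 4·10 + 7·15 + 1·14 = 6
s_106 = 4·6 + 7·10 + 1·15 = 7
s_107 = 4·7 + 7·6 + 1·10 = 12
s_108 = 4·12 + 7·7 + 1·6 = 1
s_109 = 4·1 + 7·12 + 1·7 = 10
s_110 = 4·10 + 7·1 + 1·12 = 8
s_111 = 4·8 + 7·10 + 1·1 = 1
s_112 = 4·1 + 7·8 + 1·10 = 2
s_113 = 4·2 + 7·1 + 1·8 = 6
s_114 = 4·6 + 7·2 + 1·1 = 5
s_115 = 4·5 + 7·6 + 1·2 = 13
s_116 = 4·13 + 7·5 + 1·6 = 8
s_117 = 4·8 + 7·13 + 1·5 = 9
s_118 = 4·9 + 7·8 + 1·13 = 3
s_119 = 4·3 + 7·9 + 1·8 = 15
s_120 = 4·15 + 7·3 + 1·9 = 5
s_121 = 4·5 + 7·15 + 1·3 = 9
s_122 = 4·9 + 7·5 + 1·15 = 1
s_123 = 4·1 + 7·9 + 1·5 = 4
s_124 = 4·4 + 7·1 + 1·9 = 15
s_125 = 4·15 + 7·4 + 1·1 = 4
s_126 = 4·4 + 7·15 + 1·4 = 6
s_127 = 4·6 + 7·4 + 1·15 = 16
s_128 = 4·16 + 7·6 + 1·4 = 8
s_129 = 4·8 + 7·16 + 1·6 = 14
s_130 = 4·14 + 7·8 + 1·16 = 9
s_131 = 4·9 + 7·14 + 1·8 = 6
s_132 = 4·6 + 7·9 + 1·14 = 16
s_133 = 4·16 + 7·6 + 1·9 = 13
s_134 = 4·13 + 7·16 + 1·6 = 0
s_135 = 4·0 + 7·13 + 1·16 = 5
s_136 = 4·5 + 7·0 + 1·13 = 16
s_137 = 4·16 + 7·5 + 1·0 = 14
s_138 = 4·14 + 7·16 + 1·5 = 3
s_139 = 4·3 + 7·14 + 1·16 = 7
s_140 = 4·7 + 7·3 + 1·14 = 12
s_141 = 4·12 + 7·7 + 1·3 = 15
s_142 = 4·15 + 7·12 + 1·7 = 15
s_143 = 4·15 + 7·15 + 1·12 = 7
s_144 = 4·7 + 7·15 + 1·15 = 12
s_145 = 4·12 + 7·7 + 1·15 = 10
s_146 = 4·10 + 7·12 + 1·7 = 12
s_147 = 4·12 + 7·10 + 1·12 = 11
s_148 = 4·11 + 7·12 + 1·10 = 2
s_149 = 4·2 + 7·11 + 1·12 = 12
s_150 = 4·12 + 7·2 + 1·11 = 5
s_151 = 4·5 + 7·12 + 1·2 = 4
s_152 = 4·4 + 7·5 + 1·12 = 12
s_153 = 4·12 + 7·4 + 1·5 = 13
s_154 = 4·13 + 7·12 + 1·4 = 4
s_155 = 4·4 + 7·13 + 1·12 = 0
s_156 = 4·0 + 7·4 + 1·13 = 7

7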